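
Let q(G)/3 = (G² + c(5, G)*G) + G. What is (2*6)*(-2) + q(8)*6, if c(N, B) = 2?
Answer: 1560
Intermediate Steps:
q(G) = 3*G² + 9*G (q(G) = 3*((G² + 2*G) + G) = 3*(G² + 3*G) = 3*G² + 9*G)
(2*6)*(-2) + q(8)*6 = (2*6)*(-2) + (3*8*(3 + 8))*6 = 12*(-2) + (3*8*11)*6 = -24 + 264*6 = -24 + 1584 = 1560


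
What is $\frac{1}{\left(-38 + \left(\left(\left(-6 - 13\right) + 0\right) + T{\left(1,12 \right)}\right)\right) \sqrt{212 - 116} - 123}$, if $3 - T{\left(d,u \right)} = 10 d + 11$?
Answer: $\frac{41}{174957} - \frac{100 \sqrt{6}}{174957} \approx -0.0011657$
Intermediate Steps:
$T{\left(d,u \right)} = -8 - 10 d$ ($T{\left(d,u \right)} = 3 - \left(10 d + 11\right) = 3 - \left(11 + 10 d\right) = -8 - 10 d$)
$\frac{1}{\left(-38 + \left(\left(\left(-6 - 13\right) + 0\right) + T{\left(1,12 \right)}\right)\right) \sqrt{212 - 116} - 123} = \frac{1}{\left(-38 + \left(\left(\left(-6 - 13\right) + 0\right) - 18\right)\right) \sqrt{212 - 116} - 123} = \frac{1}{\left(-38 + \left(\left(-19 + 0\right) - 18\right)\right) \sqrt{96} - 123} = \frac{1}{\left(-38 - 37\right) 4 \sqrt{6} - 123} = \frac{1}{- 75 \cdot 4 \sqrt{6} - 123} = \frac{1}{- 300 \sqrt{6} - 123} = \frac{1}{-123 - 300 \sqrt{6}}$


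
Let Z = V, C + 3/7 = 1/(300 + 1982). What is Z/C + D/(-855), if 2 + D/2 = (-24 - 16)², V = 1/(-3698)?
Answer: -5772512153/1544534415 ≈ -3.7374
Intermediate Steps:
C = -977/2282 (C = -3/7 + 1/(300 + 1982) = -3/7 + 1/2282 = -977/2282 ≈ -0.42813)
V = -1/3698 ≈ -0.00027042
D = 3196 (D = -4 + 2*(-24 - 16)² = -4 + 2*(-40)² = -4 + 2*1600 = -4 + 3200 = 3196)
Z = -1/3698 ≈ -0.00027042
Z/C + D/(-855) = -1/(3698*(-977/2282)) + 3196/(-855) = -1/3698*(-2282/977) + 3196*(-1/855) = 1141/1806473 - 3196/855 = -5772512153/1544534415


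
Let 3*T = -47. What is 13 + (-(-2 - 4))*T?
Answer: -81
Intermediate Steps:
T = -47/3 (T = (1/3)*(-47) = -47/3 ≈ -15.667)
13 + (-(-2 - 4))*T = 13 - (-2 - 4)*(-47/3) = 13 - 1*(-6)*(-47/3) = 13 + 6*(-47/3) = 13 - 94 = -81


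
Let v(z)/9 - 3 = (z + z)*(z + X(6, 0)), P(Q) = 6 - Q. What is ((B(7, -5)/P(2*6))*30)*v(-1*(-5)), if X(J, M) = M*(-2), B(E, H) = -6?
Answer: 14310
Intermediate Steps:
X(J, M) = -2*M
v(z) = 27 + 18*z² (v(z) = 27 + 9*((z + z)*(z - 2*0)) = 27 + 9*((2*z)*(z + 0)) = 27 + 9*((2*z)*z) = 27 + 9*(2*z²) = 27 + 18*z²)
((B(7, -5)/P(2*6))*30)*v(-1*(-5)) = (-6/(6 - 2*6)*30)*(27 + 18*(-1*(-5))²) = (-6/(6 - 1*12)*30)*(27 + 18*5²) = (-6/(6 - 12)*30)*(27 + 18*25) = (-6/(-6)*30)*(27 + 450) = (-6*(-⅙)*30)*477 = (1*30)*477 = 30*477 = 14310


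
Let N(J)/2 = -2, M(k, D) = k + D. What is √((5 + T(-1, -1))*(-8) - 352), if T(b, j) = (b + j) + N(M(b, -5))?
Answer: 2*I*√86 ≈ 18.547*I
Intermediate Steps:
M(k, D) = D + k
N(J) = -4 (N(J) = 2*(-2) = -4)
T(b, j) = -4 + b + j (T(b, j) = (b + j) - 4 = -4 + b + j)
√((5 + T(-1, -1))*(-8) - 352) = √((5 + (-4 - 1 - 1))*(-8) - 352) = √((5 - 6)*(-8) - 352) = √(-1*(-8) - 352) = √(8 - 352) = √(-344) = 2*I*√86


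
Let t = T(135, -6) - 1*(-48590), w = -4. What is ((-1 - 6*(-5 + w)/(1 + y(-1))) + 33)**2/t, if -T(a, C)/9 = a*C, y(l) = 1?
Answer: 3481/55880 ≈ 0.062294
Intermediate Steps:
T(a, C) = -9*C*a (T(a, C) = -9*a*C = -9*C*a)
t = 55880 (t = -9*(-6)*135 - 1*(-48590) = 7290 + 48590 = 55880)
((-1 - 6*(-5 + w)/(1 + y(-1))) + 33)**2/t = ((-1 - 6*(-5 - 4)/(1 + 1)) + 33)**2/55880 = ((-1 - (-54)/2) + 33)**2*(1/55880) = ((-1 - 6*(-9/2)) + 33)**2*(1/55880) = ((-1 + 27) + 33)**2*(1/55880) = (26 + 33)**2*(1/55880) = 59**2*(1/55880) = 3481*(1/55880) = 3481/55880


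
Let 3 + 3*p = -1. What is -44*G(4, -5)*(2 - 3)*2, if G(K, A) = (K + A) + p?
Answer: -616/3 ≈ -205.33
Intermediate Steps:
p = -4/3 (p = -1 + (1/3)*(-1) = -1 - 1/3 = -4/3 ≈ -1.3333)
G(K, A) = -4/3 + A + K (G(K, A) = (K + A) - 4/3 = (A + K) - 4/3 = -4/3 + A + K)
-44*G(4, -5)*(2 - 3)*2 = -44*(-4/3 - 5 + 4)*(2 - 3)*2 = -(-308)*(-1)/3*2 = -44*7/3*2 = -308/3*2 = -616/3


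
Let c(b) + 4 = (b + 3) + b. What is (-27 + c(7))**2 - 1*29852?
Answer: -29656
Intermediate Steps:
c(b) = -1 + 2*b (c(b) = -4 + ((b + 3) + b) = -4 + ((3 + b) + b) = -4 + (3 + 2*b) = -1 + 2*b)
(-27 + c(7))**2 - 1*29852 = (-27 + (-1 + 2*7))**2 - 1*29852 = (-27 + (-1 + 14))**2 - 29852 = (-27 + 13)**2 - 29852 = (-14)**2 - 29852 = 196 - 29852 = -29656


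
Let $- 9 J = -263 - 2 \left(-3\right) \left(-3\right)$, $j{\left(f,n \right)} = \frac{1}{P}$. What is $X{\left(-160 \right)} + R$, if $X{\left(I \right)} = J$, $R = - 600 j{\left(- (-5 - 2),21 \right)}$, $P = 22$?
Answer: $\frac{391}{99} \approx 3.9495$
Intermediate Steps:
$j{\left(f,n \right)} = \frac{1}{22}$
$J = \frac{281}{9}$ ($J = - \frac{-263 - 2 \left(-3\right) \left(-3\right)}{9} = - \frac{-263 - \left(-6\right) \left(-3\right)}{9} = - \frac{-263 - 18}{9} = \left(- \frac{1}{9}\right) \left(-281\right) = \frac{281}{9} \approx 31.222$)
$R = - \frac{300}{11}$ ($R = \left(-600\right) \frac{1}{22} = - \frac{300}{11} \approx -27.273$)
$X{\left(I \right)} = \frac{281}{9}$
$X{\left(-160 \right)} + R = \frac{281}{9} - \frac{300}{11} = \frac{391}{99}$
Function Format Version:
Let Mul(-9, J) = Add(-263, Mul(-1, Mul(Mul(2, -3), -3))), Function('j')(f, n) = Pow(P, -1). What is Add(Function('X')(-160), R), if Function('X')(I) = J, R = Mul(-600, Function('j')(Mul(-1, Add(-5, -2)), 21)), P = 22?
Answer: Rational(391, 99) ≈ 3.9495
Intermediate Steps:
Function('j')(f, n) = Rational(1, 22) (Function('j')(f, n) = Pow(22, -1) = Rational(1, 22))
J = Rational(281, 9) (J = Mul(Rational(-1, 9), Add(-263, Mul(-1, Mul(Mul(2, -3), -3)))) = Mul(Rational(-1, 9), Add(-263, Mul(-1, Mul(-6, -3)))) = Mul(Rational(-1, 9), Add(-263, Mul(-1, 18))) = Mul(Rational(-1, 9), Add(-263, -18)) = Mul(Rational(-1, 9), -281) = Rational(281, 9) ≈ 31.222)
R = Rational(-300, 11) (R = Mul(-600, Rational(1, 22)) = Rational(-300, 11) ≈ -27.273)
Function('X')(I) = Rational(281, 9)
Add(Function('X')(-160), R) = Add(Rational(281, 9), Rational(-300, 11)) = Rational(391, 99)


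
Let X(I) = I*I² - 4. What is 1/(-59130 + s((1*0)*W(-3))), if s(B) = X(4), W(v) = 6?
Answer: -1/59070 ≈ -1.6929e-5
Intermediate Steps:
X(I) = -4 + I³ (X(I) = I³ - 4 = -4 + I³)
s(B) = 60 (s(B) = -4 + 4³ = -4 + 64 = 60)
1/(-59130 + s((1*0)*W(-3))) = 1/(-59130 + 60) = 1/(-59070) = -1/59070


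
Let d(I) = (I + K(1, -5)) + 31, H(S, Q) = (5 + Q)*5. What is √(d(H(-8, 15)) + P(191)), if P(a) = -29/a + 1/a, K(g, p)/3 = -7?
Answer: √4007562/191 ≈ 10.481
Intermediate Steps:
K(g, p) = -21 (K(g, p) = 3*(-7) = -21)
H(S, Q) = 25 + 5*Q
d(I) = 10 + I (d(I) = (I - 21) + 31 = (-21 + I) + 31 = 10 + I)
P(a) = -28/a (P(a) = -29/a + 1/a = -28/a)
√(d(H(-8, 15)) + P(191)) = √((10 + (25 + 5*15)) - 28/191) = √((10 + (25 + 75)) - 28*1/191) = √((10 + 100) - 28/191) = √(110 - 28/191) = √(20982/191) = √4007562/191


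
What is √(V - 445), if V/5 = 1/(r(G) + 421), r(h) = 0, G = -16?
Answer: 2*I*√19717535/421 ≈ 21.095*I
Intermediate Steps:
V = 5/421 (V = 5/(0 + 421) = 5/421 ≈ 0.011876)
√(V - 445) = √(5/421 - 445) = √(-187340/421) = 2*I*√19717535/421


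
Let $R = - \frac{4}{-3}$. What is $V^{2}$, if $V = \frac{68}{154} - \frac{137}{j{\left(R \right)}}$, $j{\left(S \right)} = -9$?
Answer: $\frac{117831025}{480249} \approx 245.35$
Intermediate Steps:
$R = \frac{4}{3}$ ($R = \left(-4\right) \left(- \frac{1}{3}\right) = \frac{4}{3} \approx 1.3333$)
$V = \frac{10855}{693}$ ($V = \frac{68}{154} - \frac{137}{-9} = 68 \cdot \frac{1}{154} - - \frac{137}{9} = \frac{34}{77} + \frac{137}{9} = \frac{10855}{693} \approx 15.664$)
$V^{2} = \left(\frac{10855}{693}\right)^{2} = \frac{117831025}{480249}$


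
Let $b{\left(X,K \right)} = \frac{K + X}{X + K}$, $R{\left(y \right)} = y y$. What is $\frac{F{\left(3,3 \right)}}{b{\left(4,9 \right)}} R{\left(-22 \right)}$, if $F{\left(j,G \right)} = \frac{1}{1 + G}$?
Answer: $121$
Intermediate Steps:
$R{\left(y \right)} = y^{2}$
$b{\left(X,K \right)} = 1$ ($b{\left(X,K \right)} = \frac{K + X}{K + X} = 1$)
$\frac{F{\left(3,3 \right)}}{b{\left(4,9 \right)}} R{\left(-22 \right)} = \frac{1}{\left(1 + 3\right) 1} \left(-22\right)^{2} = \frac{1}{4} \cdot 1 \cdot 484 = \frac{1}{4} \cdot 484 = 121$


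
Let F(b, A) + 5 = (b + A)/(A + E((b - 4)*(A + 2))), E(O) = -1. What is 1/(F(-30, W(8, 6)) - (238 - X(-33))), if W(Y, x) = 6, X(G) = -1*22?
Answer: -5/1349 ≈ -0.0037064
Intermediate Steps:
X(G) = -22
F(b, A) = -5 + (A + b)/(-1 + A) (F(b, A) = -5 + (b + A)/(A - 1) = -5 + (A + b)/(-1 + A))
1/(F(-30, W(8, 6)) - (238 - X(-33))) = 1/((5 - 30 - 4*6)/(-1 + 6) - (238 - 1*(-22))) = 1/((5 - 30 - 24)/5 - (238 + 22)) = 1/((⅕)*(-49) - 1*260) = 1/(-49/5 - 260) = 1/(-1349/5) = -5/1349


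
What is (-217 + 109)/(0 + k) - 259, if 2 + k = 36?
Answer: -4457/17 ≈ -262.18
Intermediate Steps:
k = 34 (k = -2 + 36 = 34)
(-217 + 109)/(0 + k) - 259 = (-217 + 109)/(0 + 34) - 259 = -108/34 - 259 = -108*1/34 - 259 = -54/17 - 259 = -4457/17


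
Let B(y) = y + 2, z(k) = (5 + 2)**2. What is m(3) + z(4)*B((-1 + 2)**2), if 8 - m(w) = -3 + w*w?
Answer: 149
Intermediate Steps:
z(k) = 49 (z(k) = 7**2 = 49)
m(w) = 11 - w**2 (m(w) = 8 - (-3 + w*w) = 8 - (-3 + w**2) = 8 + (3 - w**2) = 11 - w**2)
B(y) = 2 + y
m(3) + z(4)*B((-1 + 2)**2) = (11 - 1*3**2) + 49*(2 + (-1 + 2)**2) = (11 - 1*9) + 49*(2 + 1**2) = (11 - 9) + 49*(2 + 1) = 2 + 49*3 = 2 + 147 = 149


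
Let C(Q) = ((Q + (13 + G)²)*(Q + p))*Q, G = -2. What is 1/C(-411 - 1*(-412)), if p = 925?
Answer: 1/112972 ≈ 8.8518e-6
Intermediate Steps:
C(Q) = Q*(121 + Q)*(925 + Q) (C(Q) = ((Q + (13 - 2)²)*(Q + 925))*Q = ((Q + 11²)*(925 + Q))*Q = ((Q + 121)*(925 + Q))*Q = ((121 + Q)*(925 + Q))*Q = Q*(121 + Q)*(925 + Q))
1/C(-411 - 1*(-412)) = 1/((-411 - 1*(-412))*(111925 + (-411 - 1*(-412))² + 1046*(-411 - 1*(-412)))) = 1/((-411 + 412)*(111925 + (-411 + 412)² + 1046*(-411 + 412))) = 1/(1*(111925 + 1² + 1046*1)) = 1/(1*(111925 + 1 + 1046)) = 1/(1*112972) = 1/112972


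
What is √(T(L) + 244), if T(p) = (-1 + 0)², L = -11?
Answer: 7*√5 ≈ 15.652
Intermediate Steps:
T(p) = 1 (T(p) = (-1)² = 1)
√(T(L) + 244) = √(1 + 244) = √245 = 7*√5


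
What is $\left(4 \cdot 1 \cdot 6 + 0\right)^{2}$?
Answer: $576$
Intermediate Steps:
$\left(4 \cdot 1 \cdot 6 + 0\right)^{2} = \left(4 \cdot 6 + 0\right)^{2} = \left(24 + 0\right)^{2} = 24^{2} = 576$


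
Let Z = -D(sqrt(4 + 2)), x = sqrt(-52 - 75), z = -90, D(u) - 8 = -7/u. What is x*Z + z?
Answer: -90 - I*sqrt(127)*(48 - 7*sqrt(6))/6 ≈ -90.0 - 57.95*I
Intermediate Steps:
D(u) = 8 - 7/u
x = I*sqrt(127) (x = sqrt(-127) = I*sqrt(127) ≈ 11.269*I)
Z = -8 + 7*sqrt(6)/6 (Z = -(8 - 7/sqrt(4 + 2)) = -(8 - 7*sqrt(6)/6) = -8 + 7*sqrt(6)/6 ≈ -5.1423)
x*Z + z = (I*sqrt(127))*(-8 + 7*sqrt(6)/6) - 90 = I*sqrt(127)*(-8 + 7*sqrt(6)/6) - 90 = -90 + I*sqrt(127)*(-8 + 7*sqrt(6)/6)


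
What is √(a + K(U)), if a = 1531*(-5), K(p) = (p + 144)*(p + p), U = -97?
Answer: I*√16773 ≈ 129.51*I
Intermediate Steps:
K(p) = 2*p*(144 + p) (K(p) = (144 + p)*(2*p) = 2*p*(144 + p))
a = -7655
√(a + K(U)) = √(-7655 + 2*(-97)*(144 - 97)) = √(-7655 + 2*(-97)*47) = √(-7655 - 9118) = √(-16773) = I*√16773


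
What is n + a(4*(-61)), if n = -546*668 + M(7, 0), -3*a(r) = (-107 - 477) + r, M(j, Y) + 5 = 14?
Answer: -364443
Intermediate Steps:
M(j, Y) = 9 (M(j, Y) = -5 + 14 = 9)
a(r) = 584/3 - r/3 (a(r) = -((-107 - 477) + r)/3 = -(-584 + r)/3 = 584/3 - r/3)
n = -364719 (n = -546*668 + 9 = -364728 + 9 = -364719)
n + a(4*(-61)) = -364719 + (584/3 - 4*(-61)/3) = -364719 + (584/3 - 1/3*(-244)) = -364719 + (584/3 + 244/3) = -364719 + 276 = -364443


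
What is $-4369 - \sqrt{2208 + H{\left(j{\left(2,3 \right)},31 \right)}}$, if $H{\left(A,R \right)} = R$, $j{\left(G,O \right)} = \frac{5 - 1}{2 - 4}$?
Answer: $-4369 - \sqrt{2239} \approx -4416.3$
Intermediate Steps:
$j{\left(G,O \right)} = -2$ ($j{\left(G,O \right)} = \frac{4}{-2} = 4 \left(- \frac{1}{2}\right) = -2$)
$-4369 - \sqrt{2208 + H{\left(j{\left(2,3 \right)},31 \right)}} = -4369 - \sqrt{2208 + 31} = -4369 - \sqrt{2239}$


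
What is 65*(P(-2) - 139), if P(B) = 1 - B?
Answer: -8840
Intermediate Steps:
65*(P(-2) - 139) = 65*((1 - 1*(-2)) - 139) = 65*((1 + 2) - 139) = 65*(3 - 139) = 65*(-136) = -8840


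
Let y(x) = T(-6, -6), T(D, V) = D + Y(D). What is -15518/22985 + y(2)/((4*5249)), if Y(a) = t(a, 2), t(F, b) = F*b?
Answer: -163114829/241296530 ≈ -0.67599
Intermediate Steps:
Y(a) = 2*a (Y(a) = a*2 = 2*a)
T(D, V) = 3*D (T(D, V) = D + 2*D = 3*D)
y(x) = -18 (y(x) = 3*(-6) = -18)
-15518/22985 + y(2)/((4*5249)) = -15518/22985 - 18/(4*5249) = -15518*1/22985 - 18/20996 = -15518/22985 - 18*1/20996 = -15518/22985 - 9/10498 = -163114829/241296530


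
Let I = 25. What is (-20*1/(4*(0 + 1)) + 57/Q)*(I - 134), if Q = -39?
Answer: 9156/13 ≈ 704.31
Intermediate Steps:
(-20*1/(4*(0 + 1)) + 57/Q)*(I - 134) = (-20*1/(4*(0 + 1)) + 57/(-39))*(25 - 134) = (-20/(1*4) + 57*(-1/39))*(-109) = (-20/4 - 19/13)*(-109) = (-20*¼ - 19/13)*(-109) = (-5 - 19/13)*(-109) = -84/13*(-109) = 9156/13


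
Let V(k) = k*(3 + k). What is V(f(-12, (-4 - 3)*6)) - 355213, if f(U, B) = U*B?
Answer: -99685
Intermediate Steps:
f(U, B) = B*U
V(f(-12, (-4 - 3)*6)) - 355213 = (((-4 - 3)*6)*(-12))*(3 + ((-4 - 3)*6)*(-12)) - 355213 = (-7*6*(-12))*(3 - 7*6*(-12)) - 355213 = (-42*(-12))*(3 - 42*(-12)) - 355213 = 504*(3 + 504) - 355213 = 504*507 - 355213 = 255528 - 355213 = -99685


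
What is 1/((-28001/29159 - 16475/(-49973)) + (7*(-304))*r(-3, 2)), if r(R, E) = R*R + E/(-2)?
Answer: -1457162707/24807656823416 ≈ -5.8738e-5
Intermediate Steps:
r(R, E) = R² - E/2
1/((-28001/29159 - 16475/(-49973)) + (7*(-304))*r(-3, 2)) = 1/((-28001/29159 - 16475/(-49973)) + (7*(-304))*((-3)² - ½*2)) = 1/((-28001*1/29159 - 16475*(-1/49973)) - 2128*(9 - 1)) = 1/((-28001/29159 + 16475/49973) - 2128*8) = 1/(-918899448/1457162707 - 17024) = 1/(-24807656823416/1457162707) = -1457162707/24807656823416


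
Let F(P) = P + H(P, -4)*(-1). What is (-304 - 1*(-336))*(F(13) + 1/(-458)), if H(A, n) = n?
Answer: 124560/229 ≈ 543.93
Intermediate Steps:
F(P) = 4 + P (F(P) = P - 4*(-1) = P + 4 = 4 + P)
(-304 - 1*(-336))*(F(13) + 1/(-458)) = (-304 - 1*(-336))*((4 + 13) + 1/(-458)) = (-304 + 336)*(17 - 1/458) = 32*(7785/458) = 124560/229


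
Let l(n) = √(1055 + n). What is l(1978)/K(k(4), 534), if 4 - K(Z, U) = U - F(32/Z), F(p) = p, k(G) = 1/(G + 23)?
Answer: 3*√337/334 ≈ 0.16489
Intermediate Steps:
k(G) = 1/(23 + G)
K(Z, U) = 4 - U + 32/Z (K(Z, U) = 4 - (U - 32/Z) = 4 + (-U + 32/Z) = 4 - U + 32/Z)
l(1978)/K(k(4), 534) = √(1055 + 1978)/(4 - 1*534 + 32/(1/(23 + 4))) = √3033/(4 - 534 + 32/(1/27)) = (3*√337)/(4 - 534 + 32/(1/27)) = (3*√337)/(4 - 534 + 32*27) = (3*√337)/(4 - 534 + 864) = (3*√337)/334 = (3*√337)*(1/334) = 3*√337/334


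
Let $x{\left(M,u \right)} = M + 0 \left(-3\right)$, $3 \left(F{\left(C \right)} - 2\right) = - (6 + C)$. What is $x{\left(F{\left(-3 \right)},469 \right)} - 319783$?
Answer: $-319782$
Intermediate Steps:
$F{\left(C \right)} = - \frac{C}{3}$ ($F{\left(C \right)} = 2 + \frac{\left(-1\right) \left(6 + C\right)}{3} = 2 + \frac{-6 - C}{3} = 2 - \left(2 + \frac{C}{3}\right) = - \frac{C}{3}$)
$x{\left(M,u \right)} = M$ ($x{\left(M,u \right)} = M + 0 = M$)
$x{\left(F{\left(-3 \right)},469 \right)} - 319783 = \left(- \frac{1}{3}\right) \left(-3\right) - 319783 = 1 - 319783 = -319782$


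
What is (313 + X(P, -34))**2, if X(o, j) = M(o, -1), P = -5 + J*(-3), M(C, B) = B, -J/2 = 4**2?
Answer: 97344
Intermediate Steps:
J = -32 (J = -2*4**2 = -2*16 = -32)
P = 91 (P = -5 - 32*(-3) = -5 + 96 = 91)
X(o, j) = -1
(313 + X(P, -34))**2 = (313 - 1)**2 = 312**2 = 97344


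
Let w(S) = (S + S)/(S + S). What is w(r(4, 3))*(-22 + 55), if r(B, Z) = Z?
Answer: 33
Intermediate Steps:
w(S) = 1 (w(S) = (2*S)/((2*S)) = (2*S)*(1/(2*S)) = 1)
w(r(4, 3))*(-22 + 55) = 1*(-22 + 55) = 1*33 = 33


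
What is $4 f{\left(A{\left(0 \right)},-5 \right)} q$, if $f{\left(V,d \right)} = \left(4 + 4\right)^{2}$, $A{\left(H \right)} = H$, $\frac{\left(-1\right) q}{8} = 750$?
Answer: $-1536000$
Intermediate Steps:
$q = -6000$ ($q = \left(-8\right) 750 = -6000$)
$f{\left(V,d \right)} = 64$ ($f{\left(V,d \right)} = 8^{2} = 64$)
$4 f{\left(A{\left(0 \right)},-5 \right)} q = 4 \cdot 64 \left(-6000\right) = 256 \left(-6000\right) = -1536000$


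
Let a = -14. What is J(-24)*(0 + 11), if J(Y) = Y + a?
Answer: -418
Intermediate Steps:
J(Y) = -14 + Y (J(Y) = Y - 14 = -14 + Y)
J(-24)*(0 + 11) = (-14 - 24)*(0 + 11) = -38*11 = -418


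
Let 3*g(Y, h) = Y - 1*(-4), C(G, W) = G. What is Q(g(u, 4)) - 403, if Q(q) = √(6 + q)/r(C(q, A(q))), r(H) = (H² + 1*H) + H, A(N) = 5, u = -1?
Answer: -403 + √7/3 ≈ -402.12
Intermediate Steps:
g(Y, h) = 4/3 + Y/3 (g(Y, h) = (Y - 1*(-4))/3 = (Y + 4)/3 = (4 + Y)/3 = 4/3 + Y/3)
r(H) = H² + 2*H (r(H) = (H² + H) + H = (H + H²) + H = H² + 2*H)
Q(q) = √(6 + q)/(q*(2 + q)) (Q(q) = √(6 + q)/((q*(2 + q))) = √(6 + q)*(1/(q*(2 + q))) = √(6 + q)/(q*(2 + q)))
Q(g(u, 4)) - 403 = √(6 + (4/3 + (⅓)*(-1)))/((4/3 + (⅓)*(-1))*(2 + (4/3 + (⅓)*(-1)))) - 403 = √(6 + (4/3 - ⅓))/((4/3 - ⅓)*(2 + (4/3 - ⅓))) - 403 = √(6 + 1)/(1*(2 + 1)) - 403 = 1*√7/3 - 403 = 1*(⅓)*√7 - 403 = √7/3 - 403 = -403 + √7/3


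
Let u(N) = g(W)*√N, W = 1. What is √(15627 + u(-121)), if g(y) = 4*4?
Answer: √(15627 + 176*I) ≈ 125.01 + 0.7039*I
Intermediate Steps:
g(y) = 16
u(N) = 16*√N
√(15627 + u(-121)) = √(15627 + 16*√(-121)) = √(15627 + 16*(11*I)) = √(15627 + 176*I)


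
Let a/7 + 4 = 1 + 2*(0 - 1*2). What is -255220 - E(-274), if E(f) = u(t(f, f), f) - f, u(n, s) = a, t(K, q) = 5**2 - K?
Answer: -255445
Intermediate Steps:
t(K, q) = 25 - K
a = -49 (a = -28 + 7*(1 + 2*(0 - 1*2)) = -28 + 7*(1 + 2*(0 - 2)) = -28 + 7*(1 + 2*(-2)) = -28 + 7*(1 - 4) = -28 + 7*(-3) = -28 - 21 = -49)
u(n, s) = -49
E(f) = -49 - f
-255220 - E(-274) = -255220 - (-49 - 1*(-274)) = -255220 - (-49 + 274) = -255220 - 1*225 = -255220 - 225 = -255445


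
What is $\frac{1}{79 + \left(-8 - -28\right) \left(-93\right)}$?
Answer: $- \frac{1}{1781} \approx -0.00056148$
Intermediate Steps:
$\frac{1}{79 + \left(-8 - -28\right) \left(-93\right)} = \frac{1}{79 + \left(-8 + 28\right) \left(-93\right)} = \frac{1}{79 + 20 \left(-93\right)} = \frac{1}{79 - 1860} = \frac{1}{-1781} = - \frac{1}{1781}$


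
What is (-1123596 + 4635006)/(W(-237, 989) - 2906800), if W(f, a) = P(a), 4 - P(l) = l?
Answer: -702282/581557 ≈ -1.2076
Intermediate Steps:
P(l) = 4 - l
W(f, a) = 4 - a
(-1123596 + 4635006)/(W(-237, 989) - 2906800) = (-1123596 + 4635006)/((4 - 1*989) - 2906800) = 3511410/((4 - 989) - 2906800) = 3511410/(-985 - 2906800) = 3511410/(-2907785) = 3511410*(-1/2907785) = -702282/581557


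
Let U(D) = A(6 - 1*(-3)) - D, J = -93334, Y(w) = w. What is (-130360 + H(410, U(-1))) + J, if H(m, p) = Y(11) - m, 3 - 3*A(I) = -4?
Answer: -224093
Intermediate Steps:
A(I) = 7/3 (A(I) = 1 - ⅓*(-4) = 1 + 4/3 = 7/3)
U(D) = 7/3 - D
H(m, p) = 11 - m
(-130360 + H(410, U(-1))) + J = (-130360 + (11 - 1*410)) - 93334 = (-130360 + (11 - 410)) - 93334 = (-130360 - 399) - 93334 = -130759 - 93334 = -224093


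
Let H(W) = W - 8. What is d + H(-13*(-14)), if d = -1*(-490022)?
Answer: 490196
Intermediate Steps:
H(W) = -8 + W
d = 490022
d + H(-13*(-14)) = 490022 + (-8 - 13*(-14)) = 490022 + (-8 + 182) = 490022 + 174 = 490196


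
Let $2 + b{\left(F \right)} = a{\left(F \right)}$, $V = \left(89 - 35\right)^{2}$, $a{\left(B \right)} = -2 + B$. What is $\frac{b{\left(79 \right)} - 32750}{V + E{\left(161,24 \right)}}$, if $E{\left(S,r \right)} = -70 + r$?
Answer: $- \frac{6535}{574} \approx -11.385$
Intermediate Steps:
$V = 2916$ ($V = 54^{2} = 2916$)
$b{\left(F \right)} = -4 + F$ ($b{\left(F \right)} = -2 + \left(-2 + F\right) = -4 + F$)
$\frac{b{\left(79 \right)} - 32750}{V + E{\left(161,24 \right)}} = \frac{\left(-4 + 79\right) - 32750}{2916 + \left(-70 + 24\right)} = \frac{75 - 32750}{2916 - 46} = - \frac{32675}{2870} = \left(-32675\right) \frac{1}{2870} = - \frac{6535}{574}$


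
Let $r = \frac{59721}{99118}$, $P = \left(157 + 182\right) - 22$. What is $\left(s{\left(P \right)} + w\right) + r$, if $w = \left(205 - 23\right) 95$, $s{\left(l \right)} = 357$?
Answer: $\frac{1749195067}{99118} \approx 17648.0$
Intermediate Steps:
$P = 317$ ($P = 339 - 22 = 317$)
$r = \frac{59721}{99118}$ ($r = 59721 \cdot \frac{1}{99118} = \frac{59721}{99118} \approx 0.60252$)
$w = 17290$ ($w = 182 \cdot 95 = 17290$)
$\left(s{\left(P \right)} + w\right) + r = \left(357 + 17290\right) + \frac{59721}{99118} = 17647 + \frac{59721}{99118} = \frac{1749195067}{99118}$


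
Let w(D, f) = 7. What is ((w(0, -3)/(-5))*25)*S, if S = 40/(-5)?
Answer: 280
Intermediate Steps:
S = -8 (S = 40*(-⅕) = -8)
((w(0, -3)/(-5))*25)*S = ((7/(-5))*25)*(-8) = ((7*(-⅕))*25)*(-8) = -7/5*25*(-8) = -35*(-8) = 280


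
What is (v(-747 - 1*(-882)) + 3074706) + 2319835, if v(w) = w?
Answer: 5394676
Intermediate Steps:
(v(-747 - 1*(-882)) + 3074706) + 2319835 = ((-747 - 1*(-882)) + 3074706) + 2319835 = ((-747 + 882) + 3074706) + 2319835 = (135 + 3074706) + 2319835 = 3074841 + 2319835 = 5394676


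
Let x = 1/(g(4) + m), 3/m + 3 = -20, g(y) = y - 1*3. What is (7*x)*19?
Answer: 3059/20 ≈ 152.95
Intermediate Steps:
g(y) = -3 + y (g(y) = y - 3 = -3 + y)
m = -3/23 (m = 3/(-3 - 20) = 3/(-23) = 3*(-1/23) = -3/23 ≈ -0.13043)
x = 23/20 (x = 1/((-3 + 4) - 3/23) = 1/(1 - 3/23) = 1/(20/23) = 23/20 ≈ 1.1500)
(7*x)*19 = (7*(23/20))*19 = (161/20)*19 = 3059/20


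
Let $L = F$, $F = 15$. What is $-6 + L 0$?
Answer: $-6$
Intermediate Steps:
$L = 15$
$-6 + L 0 = -6 + 15 \cdot 0 = -6 + 0 = -6$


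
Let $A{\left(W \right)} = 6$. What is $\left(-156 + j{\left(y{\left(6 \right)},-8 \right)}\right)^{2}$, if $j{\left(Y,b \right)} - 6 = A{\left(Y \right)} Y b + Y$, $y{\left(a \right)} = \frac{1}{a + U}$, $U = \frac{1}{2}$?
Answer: $\frac{4177936}{169} \approx 24722.0$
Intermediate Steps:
$U = \frac{1}{2} \approx 0.5$
$y{\left(a \right)} = \frac{1}{\frac{1}{2} + a}$ ($y{\left(a \right)} = \frac{1}{a + \frac{1}{2}} = \frac{1}{\frac{1}{2} + a}$)
$j{\left(Y,b \right)} = 6 + Y + 6 Y b$ ($j{\left(Y,b \right)} = 6 + \left(6 Y b + Y\right) = 6 + \left(Y + 6 Y b\right) = 6 + Y + 6 Y b$)
$\left(-156 + j{\left(y{\left(6 \right)},-8 \right)}\right)^{2} = \left(-156 + \left(6 + \frac{2}{1 + 2 \cdot 6} + 6 \frac{2}{1 + 2 \cdot 6} \left(-8\right)\right)\right)^{2} = \left(-156 + \left(6 + \frac{2}{1 + 12} + 6 \frac{2}{1 + 12} \left(-8\right)\right)\right)^{2} = \left(-156 + \left(6 + \frac{2}{13} + 6 \cdot \frac{2}{13} \left(-8\right)\right)\right)^{2} = \left(-156 + \left(6 + \frac{2}{13} - \frac{96}{13}\right)\right)^{2} = \left(-156 - \frac{16}{13}\right)^{2} = \left(- \frac{2044}{13}\right)^{2} = \frac{4177936}{169}$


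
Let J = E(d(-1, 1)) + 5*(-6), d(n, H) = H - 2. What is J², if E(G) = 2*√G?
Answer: 896 - 120*I ≈ 896.0 - 120.0*I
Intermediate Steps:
d(n, H) = -2 + H
J = -30 + 2*I (J = 2*√(-2 + 1) + 5*(-6) = 2*√(-1) - 30 = 2*I - 30 = -30 + 2*I ≈ -30.0 + 2.0*I)
J² = (-30 + 2*I)²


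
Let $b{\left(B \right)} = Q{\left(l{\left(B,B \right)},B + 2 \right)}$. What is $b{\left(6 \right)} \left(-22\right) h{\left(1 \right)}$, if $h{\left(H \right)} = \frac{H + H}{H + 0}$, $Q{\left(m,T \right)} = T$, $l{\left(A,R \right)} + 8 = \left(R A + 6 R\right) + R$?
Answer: $-352$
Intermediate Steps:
$l{\left(A,R \right)} = -8 + 7 R + A R$ ($l{\left(A,R \right)} = -8 + \left(\left(R A + 6 R\right) + R\right) = -8 + \left(\left(A R + 6 R\right) + R\right) = -8 + \left(\left(6 R + A R\right) + R\right) = -8 + \left(7 R + A R\right) = -8 + 7 R + A R$)
$h{\left(H \right)} = 2$ ($h{\left(H \right)} = \frac{2 H}{H} = 2$)
$b{\left(B \right)} = 2 + B$ ($b{\left(B \right)} = B + 2 = 2 + B$)
$b{\left(6 \right)} \left(-22\right) h{\left(1 \right)} = \left(2 + 6\right) \left(-22\right) 2 = 8 \left(-22\right) 2 = \left(-176\right) 2 = -352$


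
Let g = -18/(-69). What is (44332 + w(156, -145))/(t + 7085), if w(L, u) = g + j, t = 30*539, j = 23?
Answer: 1020171/534865 ≈ 1.9073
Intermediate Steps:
g = 6/23 (g = -18*(-1/69) = 6/23 ≈ 0.26087)
t = 16170
w(L, u) = 535/23 (w(L, u) = 6/23 + 23 = 535/23)
(44332 + w(156, -145))/(t + 7085) = (44332 + 535/23)/(16170 + 7085) = (1020171/23)/23255 = (1020171/23)*(1/23255) = 1020171/534865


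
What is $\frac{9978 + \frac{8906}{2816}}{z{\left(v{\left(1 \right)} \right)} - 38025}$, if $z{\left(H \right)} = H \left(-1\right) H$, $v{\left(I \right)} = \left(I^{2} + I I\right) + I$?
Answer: $- \frac{14053477}{53551872} \approx -0.26243$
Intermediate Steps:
$v{\left(I \right)} = I + 2 I^{2}$ ($v{\left(I \right)} = \left(I^{2} + I^{2}\right) + I = 2 I^{2} + I = I + 2 I^{2}$)
$z{\left(H \right)} = - H^{2}$ ($z{\left(H \right)} = - H H = - H^{2}$)
$\frac{9978 + \frac{8906}{2816}}{z{\left(v{\left(1 \right)} \right)} - 38025} = \frac{9978 + \frac{8906}{2816}}{- \left(1 \left(1 + 2 \cdot 1\right)\right)^{2} - 38025} = \frac{9978 + 8906 \cdot \frac{1}{2816}}{- \left(1 \left(1 + 2\right)\right)^{2} - 38025} = \frac{9978 + \frac{4453}{1408}}{- \left(1 \cdot 3\right)^{2} - 38025} = \frac{14053477}{1408 \left(- 3^{2} - 38025\right)} = \frac{14053477}{1408 \left(\left(-1\right) 9 - 38025\right)} = \frac{14053477}{1408 \left(-9 - 38025\right)} = \frac{14053477}{1408 \left(-38034\right)} = \frac{14053477}{1408} \left(- \frac{1}{38034}\right) = - \frac{14053477}{53551872}$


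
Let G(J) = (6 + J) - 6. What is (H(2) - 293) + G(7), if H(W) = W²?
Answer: -282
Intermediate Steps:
G(J) = J
(H(2) - 293) + G(7) = (2² - 293) + 7 = (4 - 293) + 7 = -289 + 7 = -282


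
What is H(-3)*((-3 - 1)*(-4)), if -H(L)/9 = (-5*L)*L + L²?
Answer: 5184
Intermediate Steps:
H(L) = 36*L² (H(L) = -9*((-5*L)*L + L²) = -9*(-5*L² + L²) = -(-36)*L² = 36*L²)
H(-3)*((-3 - 1)*(-4)) = (36*(-3)²)*((-3 - 1)*(-4)) = (36*9)*(-4*(-4)) = 324*16 = 5184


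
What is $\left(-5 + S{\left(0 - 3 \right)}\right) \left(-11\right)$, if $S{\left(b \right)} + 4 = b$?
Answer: $132$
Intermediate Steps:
$S{\left(b \right)} = -4 + b$
$\left(-5 + S{\left(0 - 3 \right)}\right) \left(-11\right) = \left(-5 + \left(-4 + \left(0 - 3\right)\right)\right) \left(-11\right) = \left(-5 - 7\right) \left(-11\right) = \left(-12\right) \left(-11\right) = 132$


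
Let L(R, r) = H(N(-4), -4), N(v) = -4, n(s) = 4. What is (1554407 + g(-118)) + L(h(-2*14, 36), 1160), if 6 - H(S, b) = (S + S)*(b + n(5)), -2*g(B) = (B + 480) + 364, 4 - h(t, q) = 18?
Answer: 1554050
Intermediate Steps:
h(t, q) = -14 (h(t, q) = 4 - 1*18 = 4 - 18 = -14)
g(B) = -422 - B/2 (g(B) = -((B + 480) + 364)/2 = -((480 + B) + 364)/2 = -(844 + B)/2 = -422 - B/2)
H(S, b) = 6 - 2*S*(4 + b) (H(S, b) = 6 - (S + S)*(b + 4) = 6 - 2*S*(4 + b))
L(R, r) = 6 (L(R, r) = 6 - 8*(-4) - 2*(-4)*(-4) = 6 + 32 - 32 = 6)
(1554407 + g(-118)) + L(h(-2*14, 36), 1160) = (1554407 + (-422 - ½*(-118))) + 6 = (1554407 + (-422 + 59)) + 6 = (1554407 - 363) + 6 = 1554044 + 6 = 1554050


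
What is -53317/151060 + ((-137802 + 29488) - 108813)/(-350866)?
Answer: 7046041049/26500908980 ≈ 0.26588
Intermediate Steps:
-53317/151060 + ((-137802 + 29488) - 108813)/(-350866) = -53317*1/151060 + (-108314 - 108813)*(-1/350866) = -53317/151060 - 217127*(-1/350866) = -53317/151060 + 217127/350866 = 7046041049/26500908980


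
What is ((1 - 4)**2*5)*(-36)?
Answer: -1620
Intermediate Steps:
((1 - 4)**2*5)*(-36) = ((-3)**2*5)*(-36) = (9*5)*(-36) = 45*(-36) = -1620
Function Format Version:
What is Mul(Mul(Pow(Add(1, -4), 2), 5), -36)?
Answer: -1620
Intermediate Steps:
Mul(Mul(Pow(Add(1, -4), 2), 5), -36) = Mul(Mul(Pow(-3, 2), 5), -36) = Mul(Mul(9, 5), -36) = Mul(45, -36) = -1620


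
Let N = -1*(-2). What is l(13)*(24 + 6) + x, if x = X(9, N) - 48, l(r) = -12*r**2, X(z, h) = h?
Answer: -60886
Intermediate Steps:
N = 2
x = -46 (x = 2 - 48 = -46)
l(13)*(24 + 6) + x = (-12*13**2)*(24 + 6) - 46 = -12*169*30 - 46 = -2028*30 - 46 = -60840 - 46 = -60886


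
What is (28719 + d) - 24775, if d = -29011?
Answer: -25067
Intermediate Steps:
(28719 + d) - 24775 = (28719 - 29011) - 24775 = -292 - 24775 = -25067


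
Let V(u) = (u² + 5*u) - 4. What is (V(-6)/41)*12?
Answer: 24/41 ≈ 0.58537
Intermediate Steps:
V(u) = -4 + u² + 5*u
(V(-6)/41)*12 = ((-4 + (-6)² + 5*(-6))/41)*12 = ((-4 + 36 - 30)/41)*12 = ((1/41)*2)*12 = (2/41)*12 = 24/41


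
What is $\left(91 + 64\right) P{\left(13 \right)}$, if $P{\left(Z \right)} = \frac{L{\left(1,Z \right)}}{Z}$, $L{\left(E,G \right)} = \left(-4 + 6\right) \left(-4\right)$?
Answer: $- \frac{1240}{13} \approx -95.385$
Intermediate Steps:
$L{\left(E,G \right)} = -8$ ($L{\left(E,G \right)} = 2 \left(-4\right) = -8$)
$P{\left(Z \right)} = - \frac{8}{Z}$
$\left(91 + 64\right) P{\left(13 \right)} = \left(91 + 64\right) \left(- \frac{8}{13}\right) = 155 \left(\left(-8\right) \frac{1}{13}\right) = 155 \left(- \frac{8}{13}\right) = - \frac{1240}{13}$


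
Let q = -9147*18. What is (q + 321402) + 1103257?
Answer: 1260013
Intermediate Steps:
q = -164646
(q + 321402) + 1103257 = (-164646 + 321402) + 1103257 = 156756 + 1103257 = 1260013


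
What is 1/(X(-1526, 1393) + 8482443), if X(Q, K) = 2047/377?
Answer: 377/3197883058 ≈ 1.1789e-7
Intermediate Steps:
X(Q, K) = 2047/377 (X(Q, K) = 2047*(1/377) = 2047/377)
1/(X(-1526, 1393) + 8482443) = 1/(2047/377 + 8482443) = 1/(3197883058/377) = 377/3197883058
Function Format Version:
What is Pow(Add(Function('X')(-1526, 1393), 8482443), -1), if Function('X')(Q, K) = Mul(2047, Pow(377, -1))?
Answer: Rational(377, 3197883058) ≈ 1.1789e-7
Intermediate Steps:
Function('X')(Q, K) = Rational(2047, 377) (Function('X')(Q, K) = Mul(2047, Rational(1, 377)) = Rational(2047, 377))
Pow(Add(Function('X')(-1526, 1393), 8482443), -1) = Pow(Add(Rational(2047, 377), 8482443), -1) = Pow(Rational(3197883058, 377), -1) = Rational(377, 3197883058)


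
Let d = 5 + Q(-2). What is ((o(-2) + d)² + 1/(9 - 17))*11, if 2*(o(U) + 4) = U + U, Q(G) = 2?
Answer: 77/8 ≈ 9.6250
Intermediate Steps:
d = 7 (d = 5 + 2 = 7)
o(U) = -4 + U (o(U) = -4 + (U + U)/2 = -4 + (2*U)/2 = -4 + U)
((o(-2) + d)² + 1/(9 - 17))*11 = (((-4 - 2) + 7)² + 1/(9 - 17))*11 = ((-6 + 7)² + 1/(-8))*11 = (1² - ⅛)*11 = (1 - ⅛)*11 = (7/8)*11 = 77/8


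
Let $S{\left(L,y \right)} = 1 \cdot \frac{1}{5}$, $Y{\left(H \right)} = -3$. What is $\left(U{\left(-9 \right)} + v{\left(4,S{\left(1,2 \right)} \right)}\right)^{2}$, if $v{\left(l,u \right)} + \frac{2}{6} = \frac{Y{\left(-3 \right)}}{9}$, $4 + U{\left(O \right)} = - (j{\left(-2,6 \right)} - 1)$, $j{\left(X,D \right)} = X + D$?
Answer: $\frac{529}{9} \approx 58.778$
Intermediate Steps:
$j{\left(X,D \right)} = D + X$
$U{\left(O \right)} = -7$ ($U{\left(O \right)} = -4 - \left(\left(6 - 2\right) - 1\right) = -4 - \left(4 - 1\right) = -4 - 3 = -7$)
$S{\left(L,y \right)} = \frac{1}{5}$ ($S{\left(L,y \right)} = 1 \cdot \frac{1}{5} = \frac{1}{5}$)
$v{\left(l,u \right)} = - \frac{2}{3}$ ($v{\left(l,u \right)} = - \frac{1}{3} - \frac{3}{9} = - \frac{1}{3} - \frac{1}{3} = - \frac{2}{3}$)
$\left(U{\left(-9 \right)} + v{\left(4,S{\left(1,2 \right)} \right)}\right)^{2} = \left(-7 - \frac{2}{3}\right)^{2} = \left(- \frac{23}{3}\right)^{2} = \frac{529}{9}$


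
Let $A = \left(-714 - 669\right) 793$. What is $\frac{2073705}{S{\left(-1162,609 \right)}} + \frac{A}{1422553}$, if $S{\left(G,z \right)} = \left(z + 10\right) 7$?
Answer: $\frac{2945203185438}{6163922149} \approx 477.81$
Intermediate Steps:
$S{\left(G,z \right)} = 70 + 7 z$ ($S{\left(G,z \right)} = \left(10 + z\right) 7 = 70 + 7 z$)
$A = -1096719$ ($A = \left(-1383\right) 793 = -1096719$)
$\frac{2073705}{S{\left(-1162,609 \right)}} + \frac{A}{1422553} = \frac{2073705}{70 + 7 \cdot 609} - \frac{1096719}{1422553} = \frac{2073705}{70 + 4263} - \frac{1096719}{1422553} = \frac{2073705}{4333} - \frac{1096719}{1422553} = \frac{2945203185438}{6163922149}$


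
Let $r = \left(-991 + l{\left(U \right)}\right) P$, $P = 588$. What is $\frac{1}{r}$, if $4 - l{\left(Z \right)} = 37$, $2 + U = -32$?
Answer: $- \frac{1}{602112} \approx -1.6608 \cdot 10^{-6}$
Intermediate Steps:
$U = -34$ ($U = -2 - 32 = -34$)
$l{\left(Z \right)} = -33$ ($l{\left(Z \right)} = 4 - 37 = -33$)
$r = -602112$ ($r = \left(-991 - 33\right) 588 = \left(-1024\right) 588 = -602112$)
$\frac{1}{r} = \frac{1}{-602112} = - \frac{1}{602112}$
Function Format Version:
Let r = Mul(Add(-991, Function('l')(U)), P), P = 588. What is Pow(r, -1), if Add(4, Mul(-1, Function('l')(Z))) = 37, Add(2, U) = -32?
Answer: Rational(-1, 602112) ≈ -1.6608e-6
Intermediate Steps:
U = -34 (U = Add(-2, -32) = -34)
Function('l')(Z) = -33 (Function('l')(Z) = Add(4, Mul(-1, 37)) = Add(4, -37) = -33)
r = -602112 (r = Mul(Add(-991, -33), 588) = Mul(-1024, 588) = -602112)
Pow(r, -1) = Pow(-602112, -1) = Rational(-1, 602112)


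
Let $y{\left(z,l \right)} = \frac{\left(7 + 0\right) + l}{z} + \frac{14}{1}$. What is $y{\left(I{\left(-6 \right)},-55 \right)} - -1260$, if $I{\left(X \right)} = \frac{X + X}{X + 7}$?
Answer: $1278$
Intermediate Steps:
$I{\left(X \right)} = \frac{2 X}{7 + X}$
$y{\left(z,l \right)} = 14 + \frac{7 + l}{z}$ ($y{\left(z,l \right)} = \frac{7 + l}{z} + 14 \cdot 1 = \frac{7 + l}{z} + 14 = 14 + \frac{7 + l}{z}$)
$y{\left(I{\left(-6 \right)},-55 \right)} - -1260 = \frac{7 - 55 + 14 \cdot 2 \left(-6\right) \frac{1}{7 - 6}}{2 \left(-6\right) \frac{1}{7 - 6}} - -1260 = \frac{7 - 55 + 14 \cdot 2 \left(-6\right) 1^{-1}}{2 \left(-6\right) 1^{-1}} + 1260 = \frac{7 - 55 + 14 \cdot 2 \left(-6\right) 1}{2 \left(-6\right) 1} + 1260 = \frac{7 - 55 + 14 \left(-12\right)}{-12} + 1260 = - \frac{7 - 55 - 168}{12} + 1260 = \left(- \frac{1}{12}\right) \left(-216\right) + 1260 = 18 + 1260 = 1278$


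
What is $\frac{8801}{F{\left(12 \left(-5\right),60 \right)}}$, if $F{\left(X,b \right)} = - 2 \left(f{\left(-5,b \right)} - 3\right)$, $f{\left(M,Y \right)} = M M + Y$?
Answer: $- \frac{8801}{164} \approx -53.665$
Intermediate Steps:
$f{\left(M,Y \right)} = Y + M^{2}$ ($f{\left(M,Y \right)} = M^{2} + Y = Y + M^{2}$)
$F{\left(X,b \right)} = -44 - 2 b$ ($F{\left(X,b \right)} = - 2 \left(\left(b + \left(-5\right)^{2}\right) - 3\right) = - 2 \left(\left(b + 25\right) - 3\right) = - 2 \left(\left(25 + b\right) - 3\right) = - 2 \left(22 + b\right) = -44 - 2 b$)
$\frac{8801}{F{\left(12 \left(-5\right),60 \right)}} = \frac{8801}{-44 - 120} = \frac{8801}{-164} = 8801 \left(- \frac{1}{164}\right) = - \frac{8801}{164}$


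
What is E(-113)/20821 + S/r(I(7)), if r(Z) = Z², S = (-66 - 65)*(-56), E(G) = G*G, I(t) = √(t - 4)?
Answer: 152781163/62463 ≈ 2445.9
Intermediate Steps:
I(t) = √(-4 + t)
E(G) = G²
S = 7336 (S = -131*(-56) = 7336)
E(-113)/20821 + S/r(I(7)) = (-113)²/20821 + 7336/((√(-4 + 7))²) = 12769*(1/20821) + 7336/((√3)²) = 12769/20821 + 7336/3 = 152781163/62463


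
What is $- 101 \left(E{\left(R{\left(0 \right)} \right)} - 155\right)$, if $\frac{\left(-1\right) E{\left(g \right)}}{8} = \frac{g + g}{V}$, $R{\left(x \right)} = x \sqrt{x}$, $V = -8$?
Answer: $15655$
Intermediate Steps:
$R{\left(x \right)} = x^{\frac{3}{2}}$
$E{\left(g \right)} = 2 g$ ($E{\left(g \right)} = - 8 \frac{g + g}{-8} = - 8 \cdot 2 g \left(- \frac{1}{8}\right) = - 8 \left(- \frac{g}{4}\right) = 2 g$)
$- 101 \left(E{\left(R{\left(0 \right)} \right)} - 155\right) = - 101 \left(2 \cdot 0^{\frac{3}{2}} - 155\right) = - 101 \left(2 \cdot 0 - 155\right) = - 101 \left(0 - 155\right) = \left(-101\right) \left(-155\right) = 15655$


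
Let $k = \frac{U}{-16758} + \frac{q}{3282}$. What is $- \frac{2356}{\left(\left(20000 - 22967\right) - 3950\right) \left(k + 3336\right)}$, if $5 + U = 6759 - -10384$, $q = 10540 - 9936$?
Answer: $\frac{568330812}{5564940712573} \approx 0.00010213$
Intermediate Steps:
$q = 604$ ($q = 10540 - 9936 = 604$)
$U = 17138$ ($U = -5 + \left(6759 - -10384\right) = -5 + \left(6759 + 10384\right) = -5 + 17143 = 17138$)
$k = - \frac{202303}{241227}$ ($k = \frac{17138}{-16758} + \frac{604}{3282} = 17138 \left(- \frac{1}{16758}\right) + 604 \cdot \frac{1}{3282} = - \frac{451}{441} + \frac{302}{1641} = - \frac{202303}{241227} \approx -0.83864$)
$- \frac{2356}{\left(\left(20000 - 22967\right) - 3950\right) \left(k + 3336\right)} = - \frac{2356}{\left(\left(20000 - 22967\right) - 3950\right) \left(- \frac{202303}{241227} + 3336\right)} = - \frac{2356}{\left(\left(20000 - 22967\right) - 3950\right) \frac{804530969}{241227}} = - \frac{2356}{\left(-2967 - 3950\right) \frac{804530969}{241227}} = - \frac{2356}{\left(-6917\right) \frac{804530969}{241227}} = - \frac{2356}{- \frac{5564940712573}{241227}} = \left(-2356\right) \left(- \frac{241227}{5564940712573}\right) = \frac{568330812}{5564940712573}$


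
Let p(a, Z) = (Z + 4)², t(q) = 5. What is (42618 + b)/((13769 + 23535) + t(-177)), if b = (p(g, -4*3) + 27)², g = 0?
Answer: 50899/37309 ≈ 1.3643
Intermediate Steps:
p(a, Z) = (4 + Z)²
b = 8281 (b = ((4 - 4*3)² + 27)² = ((4 - 12)² + 27)² = ((-8)² + 27)² = (64 + 27)² = 91² = 8281)
(42618 + b)/((13769 + 23535) + t(-177)) = (42618 + 8281)/((13769 + 23535) + 5) = 50899/(37304 + 5) = 50899/37309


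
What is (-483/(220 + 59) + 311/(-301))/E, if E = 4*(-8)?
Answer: 9673/111972 ≈ 0.086388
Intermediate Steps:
E = -32
(-483/(220 + 59) + 311/(-301))/E = (-483/(220 + 59) + 311/(-301))/(-32) = (-483/279 + 311*(-1/301))*(-1/32) = (-483*1/279 - 311/301)*(-1/32) = (-161/93 - 311/301)*(-1/32) = -77384/27993*(-1/32) = 9673/111972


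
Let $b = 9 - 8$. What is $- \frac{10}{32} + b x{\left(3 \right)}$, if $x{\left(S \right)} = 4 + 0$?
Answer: $\frac{59}{16} \approx 3.6875$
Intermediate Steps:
$b = 1$
$x{\left(S \right)} = 4$
$- \frac{10}{32} + b x{\left(3 \right)} = - \frac{10}{32} + 1 \cdot 4 = \left(-10\right) \frac{1}{32} + 4 = - \frac{5}{16} + 4 = \frac{59}{16}$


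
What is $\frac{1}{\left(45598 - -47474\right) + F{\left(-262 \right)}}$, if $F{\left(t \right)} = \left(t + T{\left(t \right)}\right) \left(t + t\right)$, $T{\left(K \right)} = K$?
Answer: $\frac{1}{367648} \approx 2.72 \cdot 10^{-6}$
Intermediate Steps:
$F{\left(t \right)} = 4 t^{2}$ ($F{\left(t \right)} = \left(t + t\right) \left(t + t\right) = 2 t 2 t = 4 t^{2}$)
$\frac{1}{\left(45598 - -47474\right) + F{\left(-262 \right)}} = \frac{1}{\left(45598 - -47474\right) + 4 \left(-262\right)^{2}} = \frac{1}{\left(45598 + 47474\right) + 4 \cdot 68644} = \frac{1}{93072 + 274576} = \frac{1}{367648}$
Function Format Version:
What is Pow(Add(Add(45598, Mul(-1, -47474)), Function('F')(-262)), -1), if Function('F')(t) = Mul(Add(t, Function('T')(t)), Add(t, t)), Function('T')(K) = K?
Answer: Rational(1, 367648) ≈ 2.7200e-6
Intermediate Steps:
Function('F')(t) = Mul(4, Pow(t, 2)) (Function('F')(t) = Mul(Add(t, t), Add(t, t)) = Mul(Mul(2, t), Mul(2, t)) = Mul(4, Pow(t, 2)))
Pow(Add(Add(45598, Mul(-1, -47474)), Function('F')(-262)), -1) = Pow(Add(Add(45598, Mul(-1, -47474)), Mul(4, Pow(-262, 2))), -1) = Pow(Add(Add(45598, 47474), Mul(4, 68644)), -1) = Pow(Add(93072, 274576), -1) = Pow(367648, -1) = Rational(1, 367648)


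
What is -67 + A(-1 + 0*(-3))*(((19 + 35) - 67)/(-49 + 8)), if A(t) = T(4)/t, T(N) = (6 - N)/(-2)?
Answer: -2734/41 ≈ -66.683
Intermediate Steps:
T(N) = -3 + N/2 (T(N) = (6 - N)*(-½) = -3 + N/2)
A(t) = -1/t (A(t) = (-3 + (½)*4)/t = (-3 + 2)/t = -1/t)
-67 + A(-1 + 0*(-3))*(((19 + 35) - 67)/(-49 + 8)) = -67 + (-1/(-1 + 0*(-3)))*(((19 + 35) - 67)/(-49 + 8)) = -67 + (-1/(-1 + 0))*((54 - 67)/(-41)) = -67 + (-1/(-1))*(-13*(-1/41)) = -67 - 1*(-1)*(13/41) = -67 + 1*(13/41) = -67 + 13/41 = -2734/41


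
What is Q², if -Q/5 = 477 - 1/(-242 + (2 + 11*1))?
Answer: 298301668900/52441 ≈ 5.6883e+6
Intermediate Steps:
Q = -546170/229 (Q = -5*(477 - 1/(-242 + (2 + 11*1))) = -5*(477 - 1/(-242 + (2 + 11))) = -5*(477 - 1/(-242 + 13)) = -5*(477 - 1/(-229)) = -5*(477 - 1*(-1/229)) = -5*(477 + 1/229) = -5*109234/229 = -546170/229 ≈ -2385.0)
Q² = (-546170/229)² = 298301668900/52441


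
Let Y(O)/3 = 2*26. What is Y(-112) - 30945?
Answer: -30789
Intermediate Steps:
Y(O) = 156 (Y(O) = 3*(2*26) = 3*52 = 156)
Y(-112) - 30945 = 156 - 30945 = -30789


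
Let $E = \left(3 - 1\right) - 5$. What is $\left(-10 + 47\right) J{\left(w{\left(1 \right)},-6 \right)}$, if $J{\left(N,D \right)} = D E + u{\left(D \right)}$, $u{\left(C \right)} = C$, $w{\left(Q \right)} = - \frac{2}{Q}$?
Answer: $444$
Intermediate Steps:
$E = -3$ ($E = 2 - 5 = -3$)
$J{\left(N,D \right)} = - 2 D$ ($J{\left(N,D \right)} = D \left(-3\right) + D = - 3 D + D = - 2 D$)
$\left(-10 + 47\right) J{\left(w{\left(1 \right)},-6 \right)} = \left(-10 + 47\right) \left(\left(-2\right) \left(-6\right)\right) = 37 \cdot 12 = 444$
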